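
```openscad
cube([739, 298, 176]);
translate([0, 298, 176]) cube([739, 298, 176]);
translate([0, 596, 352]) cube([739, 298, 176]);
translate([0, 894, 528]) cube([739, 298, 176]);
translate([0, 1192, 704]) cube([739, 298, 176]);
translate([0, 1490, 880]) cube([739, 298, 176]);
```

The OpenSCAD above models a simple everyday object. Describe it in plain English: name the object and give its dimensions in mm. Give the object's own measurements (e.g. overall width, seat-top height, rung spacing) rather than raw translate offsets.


A straight staircase of 6 solid steps. Each step is 739 mm wide (x), 298 mm deep (y, the going) and 176 mm tall (the rise). The first step rests on the floor; each subsequent step sits one going further in +y and one rise higher in +z, directly behind and above the previous step with no overlap.


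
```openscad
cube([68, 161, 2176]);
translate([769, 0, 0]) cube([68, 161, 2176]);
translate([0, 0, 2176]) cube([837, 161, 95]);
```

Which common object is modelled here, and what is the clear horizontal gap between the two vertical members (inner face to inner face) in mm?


A door frame. The clear opening width is 701 mm.

Two 2176 mm tall posts with a header on top — a door frame. The left jamb is 68 mm wide at x = 0; the right jamb starts at x = 769. The clear opening is 769 − 68 = 701 mm.


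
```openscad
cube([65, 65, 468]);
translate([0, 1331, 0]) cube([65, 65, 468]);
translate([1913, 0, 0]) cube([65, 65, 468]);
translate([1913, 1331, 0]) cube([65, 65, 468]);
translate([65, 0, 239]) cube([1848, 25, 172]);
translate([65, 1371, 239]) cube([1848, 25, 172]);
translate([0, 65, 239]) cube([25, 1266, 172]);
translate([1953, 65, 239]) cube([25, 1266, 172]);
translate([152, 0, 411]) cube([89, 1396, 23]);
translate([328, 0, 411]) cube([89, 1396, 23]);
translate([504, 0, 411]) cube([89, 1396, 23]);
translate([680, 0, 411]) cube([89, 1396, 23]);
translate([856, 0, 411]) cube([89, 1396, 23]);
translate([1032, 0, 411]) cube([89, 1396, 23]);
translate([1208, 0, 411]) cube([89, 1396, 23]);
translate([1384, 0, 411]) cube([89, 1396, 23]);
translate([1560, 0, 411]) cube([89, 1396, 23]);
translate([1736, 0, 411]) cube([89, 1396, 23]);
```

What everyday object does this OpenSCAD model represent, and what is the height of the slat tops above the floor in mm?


A bed frame. The slat-top height is 434 mm.

Four posts, four rails, and a row of slats — a bed frame. Slats sit on the rails at z = 239 + 172 = 411; with slat thickness 23, the top is 434 mm.


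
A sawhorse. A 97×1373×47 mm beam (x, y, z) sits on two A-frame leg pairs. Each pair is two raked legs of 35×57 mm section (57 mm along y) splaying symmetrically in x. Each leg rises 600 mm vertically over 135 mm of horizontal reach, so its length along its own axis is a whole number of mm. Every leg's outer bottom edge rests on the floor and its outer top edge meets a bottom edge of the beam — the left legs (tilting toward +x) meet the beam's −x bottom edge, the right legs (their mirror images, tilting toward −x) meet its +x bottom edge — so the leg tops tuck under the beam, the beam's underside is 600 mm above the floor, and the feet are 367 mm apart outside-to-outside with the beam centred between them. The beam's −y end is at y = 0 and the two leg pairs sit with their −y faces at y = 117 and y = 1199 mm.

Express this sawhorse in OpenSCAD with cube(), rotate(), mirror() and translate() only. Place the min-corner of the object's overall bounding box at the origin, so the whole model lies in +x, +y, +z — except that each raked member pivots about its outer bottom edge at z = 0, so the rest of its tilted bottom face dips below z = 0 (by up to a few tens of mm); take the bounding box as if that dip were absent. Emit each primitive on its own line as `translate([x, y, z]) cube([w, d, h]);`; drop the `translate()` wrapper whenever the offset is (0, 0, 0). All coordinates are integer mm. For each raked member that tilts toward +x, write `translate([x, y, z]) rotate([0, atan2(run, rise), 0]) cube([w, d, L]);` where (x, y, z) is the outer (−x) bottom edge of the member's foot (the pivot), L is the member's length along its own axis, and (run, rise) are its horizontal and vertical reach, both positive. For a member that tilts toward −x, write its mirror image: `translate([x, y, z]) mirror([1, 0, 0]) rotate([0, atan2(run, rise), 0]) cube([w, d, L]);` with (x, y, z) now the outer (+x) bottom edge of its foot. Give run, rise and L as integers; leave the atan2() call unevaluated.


translate([135, 0, 600]) cube([97, 1373, 47]);
translate([0, 117, 0]) rotate([0, atan2(135, 600), 0]) cube([35, 57, 615]);
translate([367, 117, 0]) mirror([1, 0, 0]) rotate([0, atan2(135, 600), 0]) cube([35, 57, 615]);
translate([0, 1199, 0]) rotate([0, atan2(135, 600), 0]) cube([35, 57, 615]);
translate([367, 1199, 0]) mirror([1, 0, 0]) rotate([0, atan2(135, 600), 0]) cube([35, 57, 615]);


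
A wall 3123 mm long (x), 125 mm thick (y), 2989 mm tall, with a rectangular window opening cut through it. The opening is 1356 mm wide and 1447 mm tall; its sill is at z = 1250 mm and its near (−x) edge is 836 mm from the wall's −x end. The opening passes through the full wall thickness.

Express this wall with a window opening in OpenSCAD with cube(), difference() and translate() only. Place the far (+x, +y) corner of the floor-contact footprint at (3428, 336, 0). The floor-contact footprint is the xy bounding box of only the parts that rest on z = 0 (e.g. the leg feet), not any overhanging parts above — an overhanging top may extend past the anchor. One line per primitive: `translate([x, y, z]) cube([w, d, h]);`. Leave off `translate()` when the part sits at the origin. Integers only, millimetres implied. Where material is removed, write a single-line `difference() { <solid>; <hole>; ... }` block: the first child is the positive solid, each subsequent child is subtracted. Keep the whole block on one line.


difference() { translate([305, 211, 0]) cube([3123, 125, 2989]); translate([1141, 211, 1250]) cube([1356, 125, 1447]); }


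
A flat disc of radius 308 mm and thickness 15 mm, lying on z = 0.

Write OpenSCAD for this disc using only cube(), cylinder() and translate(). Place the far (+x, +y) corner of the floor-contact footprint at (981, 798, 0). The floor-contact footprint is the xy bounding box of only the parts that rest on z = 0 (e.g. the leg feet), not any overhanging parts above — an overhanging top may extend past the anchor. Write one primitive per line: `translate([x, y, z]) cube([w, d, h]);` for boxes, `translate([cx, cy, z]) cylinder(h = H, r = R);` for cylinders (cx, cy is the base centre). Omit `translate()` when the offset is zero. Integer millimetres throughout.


translate([673, 490, 0]) cylinder(h = 15, r = 308);


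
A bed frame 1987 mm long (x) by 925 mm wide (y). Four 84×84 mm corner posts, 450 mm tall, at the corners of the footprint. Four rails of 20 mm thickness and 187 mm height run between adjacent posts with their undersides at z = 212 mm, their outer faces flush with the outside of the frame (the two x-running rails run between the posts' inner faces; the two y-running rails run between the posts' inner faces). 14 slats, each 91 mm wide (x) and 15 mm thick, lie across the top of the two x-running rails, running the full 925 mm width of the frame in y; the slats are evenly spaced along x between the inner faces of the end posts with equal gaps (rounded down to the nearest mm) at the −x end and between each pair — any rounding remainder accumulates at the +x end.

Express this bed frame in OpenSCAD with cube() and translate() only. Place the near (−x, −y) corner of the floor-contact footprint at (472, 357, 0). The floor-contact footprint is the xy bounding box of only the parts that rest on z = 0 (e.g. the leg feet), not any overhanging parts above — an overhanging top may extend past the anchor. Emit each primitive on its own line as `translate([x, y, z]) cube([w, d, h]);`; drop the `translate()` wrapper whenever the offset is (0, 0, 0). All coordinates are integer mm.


translate([472, 357, 0]) cube([84, 84, 450]);
translate([472, 1198, 0]) cube([84, 84, 450]);
translate([2375, 357, 0]) cube([84, 84, 450]);
translate([2375, 1198, 0]) cube([84, 84, 450]);
translate([556, 357, 212]) cube([1819, 20, 187]);
translate([556, 1262, 212]) cube([1819, 20, 187]);
translate([472, 441, 212]) cube([20, 757, 187]);
translate([2439, 441, 212]) cube([20, 757, 187]);
translate([592, 357, 399]) cube([91, 925, 15]);
translate([719, 357, 399]) cube([91, 925, 15]);
translate([846, 357, 399]) cube([91, 925, 15]);
translate([973, 357, 399]) cube([91, 925, 15]);
translate([1100, 357, 399]) cube([91, 925, 15]);
translate([1227, 357, 399]) cube([91, 925, 15]);
translate([1354, 357, 399]) cube([91, 925, 15]);
translate([1481, 357, 399]) cube([91, 925, 15]);
translate([1608, 357, 399]) cube([91, 925, 15]);
translate([1735, 357, 399]) cube([91, 925, 15]);
translate([1862, 357, 399]) cube([91, 925, 15]);
translate([1989, 357, 399]) cube([91, 925, 15]);
translate([2116, 357, 399]) cube([91, 925, 15]);
translate([2243, 357, 399]) cube([91, 925, 15]);


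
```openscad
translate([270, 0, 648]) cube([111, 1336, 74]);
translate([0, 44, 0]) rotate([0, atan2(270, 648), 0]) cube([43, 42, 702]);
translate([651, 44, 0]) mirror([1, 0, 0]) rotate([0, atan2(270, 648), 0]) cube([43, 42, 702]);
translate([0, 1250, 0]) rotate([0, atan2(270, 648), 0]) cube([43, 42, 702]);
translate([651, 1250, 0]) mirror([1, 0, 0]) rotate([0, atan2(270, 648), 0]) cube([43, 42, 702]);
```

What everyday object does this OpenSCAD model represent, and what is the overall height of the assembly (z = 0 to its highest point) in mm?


A sawhorse. The overall height is 722 mm.

A beam across two mirrored pairs of raked legs — a sawhorse. The beam's underside is at z = 648 (matching the legs' vertical rise in atan2(270, 648)) and the beam is 74 mm tall, so its top is at 648 + 74 = 722 mm. The raked legs top out at the beam's underside, so that is the highest point.


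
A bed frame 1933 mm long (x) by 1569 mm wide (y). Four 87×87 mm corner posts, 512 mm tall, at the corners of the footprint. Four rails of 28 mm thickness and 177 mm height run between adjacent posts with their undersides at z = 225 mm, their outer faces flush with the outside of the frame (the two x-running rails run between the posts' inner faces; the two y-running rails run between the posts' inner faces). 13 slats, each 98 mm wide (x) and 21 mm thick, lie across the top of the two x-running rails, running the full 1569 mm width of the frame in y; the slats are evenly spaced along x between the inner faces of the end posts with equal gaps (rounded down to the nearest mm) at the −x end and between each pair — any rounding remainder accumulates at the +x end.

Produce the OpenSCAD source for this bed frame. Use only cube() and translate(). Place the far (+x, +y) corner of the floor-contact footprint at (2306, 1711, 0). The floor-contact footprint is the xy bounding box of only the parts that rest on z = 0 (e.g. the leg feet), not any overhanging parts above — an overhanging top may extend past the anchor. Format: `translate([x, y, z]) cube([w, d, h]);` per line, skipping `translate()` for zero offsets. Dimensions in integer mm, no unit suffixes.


// slat z = rail_z + rail_h = 225 + 177 = 402
// slat gap = ⌊(1759 − 13·98) / 14⌋ = 34
translate([373, 142, 0]) cube([87, 87, 512]);
translate([373, 1624, 0]) cube([87, 87, 512]);
translate([2219, 142, 0]) cube([87, 87, 512]);
translate([2219, 1624, 0]) cube([87, 87, 512]);
translate([460, 142, 225]) cube([1759, 28, 177]);
translate([460, 1683, 225]) cube([1759, 28, 177]);
translate([373, 229, 225]) cube([28, 1395, 177]);
translate([2278, 229, 225]) cube([28, 1395, 177]);
translate([494, 142, 402]) cube([98, 1569, 21]);
translate([626, 142, 402]) cube([98, 1569, 21]);
translate([758, 142, 402]) cube([98, 1569, 21]);
translate([890, 142, 402]) cube([98, 1569, 21]);
translate([1022, 142, 402]) cube([98, 1569, 21]);
translate([1154, 142, 402]) cube([98, 1569, 21]);
translate([1286, 142, 402]) cube([98, 1569, 21]);
translate([1418, 142, 402]) cube([98, 1569, 21]);
translate([1550, 142, 402]) cube([98, 1569, 21]);
translate([1682, 142, 402]) cube([98, 1569, 21]);
translate([1814, 142, 402]) cube([98, 1569, 21]);
translate([1946, 142, 402]) cube([98, 1569, 21]);
translate([2078, 142, 402]) cube([98, 1569, 21]);


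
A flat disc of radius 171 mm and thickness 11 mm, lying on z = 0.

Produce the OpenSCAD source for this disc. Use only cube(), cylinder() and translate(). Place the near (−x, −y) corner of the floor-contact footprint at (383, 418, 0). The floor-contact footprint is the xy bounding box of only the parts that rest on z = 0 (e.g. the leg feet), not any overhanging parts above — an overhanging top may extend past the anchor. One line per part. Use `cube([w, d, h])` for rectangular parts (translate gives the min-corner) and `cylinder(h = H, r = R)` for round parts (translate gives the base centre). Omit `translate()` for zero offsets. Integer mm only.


translate([554, 589, 0]) cylinder(h = 11, r = 171);


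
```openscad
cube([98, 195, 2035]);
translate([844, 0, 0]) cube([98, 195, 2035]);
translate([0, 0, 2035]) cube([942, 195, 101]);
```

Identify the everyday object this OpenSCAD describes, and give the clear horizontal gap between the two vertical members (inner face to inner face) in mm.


A door frame. The clear opening width is 746 mm.

Two 2035 mm tall posts with a header on top — a door frame. The left jamb is 98 mm wide at x = 0; the right jamb starts at x = 844. The clear opening is 844 − 98 = 746 mm.


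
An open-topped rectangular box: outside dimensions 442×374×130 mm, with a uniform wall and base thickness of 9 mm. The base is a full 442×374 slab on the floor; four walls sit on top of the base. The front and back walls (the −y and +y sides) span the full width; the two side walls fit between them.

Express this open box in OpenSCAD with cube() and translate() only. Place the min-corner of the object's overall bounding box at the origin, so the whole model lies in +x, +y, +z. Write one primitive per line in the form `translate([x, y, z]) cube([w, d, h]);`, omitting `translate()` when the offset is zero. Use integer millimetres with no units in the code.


cube([442, 374, 9]);
translate([0, 0, 9]) cube([442, 9, 121]);
translate([0, 365, 9]) cube([442, 9, 121]);
translate([0, 9, 9]) cube([9, 356, 121]);
translate([433, 9, 9]) cube([9, 356, 121]);


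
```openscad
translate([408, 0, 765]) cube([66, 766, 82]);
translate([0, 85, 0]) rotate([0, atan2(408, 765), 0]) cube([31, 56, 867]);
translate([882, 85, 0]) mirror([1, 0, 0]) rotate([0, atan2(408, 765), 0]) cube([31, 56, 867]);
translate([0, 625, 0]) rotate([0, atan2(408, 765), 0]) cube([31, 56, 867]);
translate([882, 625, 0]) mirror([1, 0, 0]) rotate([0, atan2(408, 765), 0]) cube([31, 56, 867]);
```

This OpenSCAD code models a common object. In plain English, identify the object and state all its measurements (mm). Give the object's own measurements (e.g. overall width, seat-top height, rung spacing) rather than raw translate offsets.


A sawhorse. A 66×766×82 mm beam (x, y, z) sits on two A-frame leg pairs. Each pair is two raked legs of 31×56 mm section (56 mm along y) splaying symmetrically in x. Each leg rises 765 mm vertically over 408 mm of horizontal reach and is 867 mm long along its own axis. Every leg's outer bottom edge rests on the floor and its outer top edge meets a bottom edge of the beam — the left legs (tilting toward +x) meet the beam's −x bottom edge, the right legs (their mirror images, tilting toward −x) meet its +x bottom edge — so the leg tops tuck under the beam, the beam's underside is 765 mm above the floor, and the feet are 882 mm apart outside-to-outside with the beam centred between them. The two leg pairs are set in 85 mm from either end of the beam.


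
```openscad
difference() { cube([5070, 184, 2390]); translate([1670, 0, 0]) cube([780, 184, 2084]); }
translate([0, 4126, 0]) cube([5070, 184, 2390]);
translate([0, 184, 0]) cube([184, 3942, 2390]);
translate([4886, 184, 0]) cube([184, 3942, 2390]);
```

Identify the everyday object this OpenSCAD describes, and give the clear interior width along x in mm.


A single room. The interior width is 4702 mm.

Four walls enclosing a rectangle with a door in the front wall — a room. Outside width 5070 minus two 184 mm walls gives 4702 mm.


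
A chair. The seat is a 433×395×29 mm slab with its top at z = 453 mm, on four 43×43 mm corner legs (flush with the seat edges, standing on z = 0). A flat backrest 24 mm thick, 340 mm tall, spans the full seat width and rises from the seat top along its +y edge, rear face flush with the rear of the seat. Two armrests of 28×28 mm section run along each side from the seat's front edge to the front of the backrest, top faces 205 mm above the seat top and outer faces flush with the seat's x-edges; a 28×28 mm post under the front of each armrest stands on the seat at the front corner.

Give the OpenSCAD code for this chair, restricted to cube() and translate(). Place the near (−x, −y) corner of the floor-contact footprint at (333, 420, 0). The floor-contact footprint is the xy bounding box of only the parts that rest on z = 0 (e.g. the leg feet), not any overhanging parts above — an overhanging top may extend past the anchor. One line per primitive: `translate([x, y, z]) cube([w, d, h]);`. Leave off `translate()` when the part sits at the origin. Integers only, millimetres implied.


translate([333, 420, 424]) cube([433, 395, 29]);
translate([333, 420, 0]) cube([43, 43, 424]);
translate([723, 420, 0]) cube([43, 43, 424]);
translate([333, 772, 0]) cube([43, 43, 424]);
translate([723, 772, 0]) cube([43, 43, 424]);
translate([333, 791, 453]) cube([433, 24, 340]);
translate([333, 420, 630]) cube([28, 371, 28]);
translate([738, 420, 630]) cube([28, 371, 28]);
translate([333, 420, 453]) cube([28, 28, 177]);
translate([738, 420, 453]) cube([28, 28, 177]);


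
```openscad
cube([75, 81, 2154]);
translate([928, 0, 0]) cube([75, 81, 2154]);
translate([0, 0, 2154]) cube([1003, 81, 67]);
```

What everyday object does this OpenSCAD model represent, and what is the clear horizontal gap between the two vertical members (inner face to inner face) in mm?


A door frame. The clear opening width is 853 mm.

Two 2154 mm tall posts with a header on top — a door frame. The left jamb is 75 mm wide at x = 0; the right jamb starts at x = 928. The clear opening is 928 − 75 = 853 mm.


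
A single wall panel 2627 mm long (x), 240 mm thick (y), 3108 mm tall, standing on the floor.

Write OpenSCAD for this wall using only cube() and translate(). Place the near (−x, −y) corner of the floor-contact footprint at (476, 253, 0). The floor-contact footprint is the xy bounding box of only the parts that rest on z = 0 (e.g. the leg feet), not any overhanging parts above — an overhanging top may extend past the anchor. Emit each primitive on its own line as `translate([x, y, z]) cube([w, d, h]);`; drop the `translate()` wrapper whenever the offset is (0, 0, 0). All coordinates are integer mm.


translate([476, 253, 0]) cube([2627, 240, 3108]);


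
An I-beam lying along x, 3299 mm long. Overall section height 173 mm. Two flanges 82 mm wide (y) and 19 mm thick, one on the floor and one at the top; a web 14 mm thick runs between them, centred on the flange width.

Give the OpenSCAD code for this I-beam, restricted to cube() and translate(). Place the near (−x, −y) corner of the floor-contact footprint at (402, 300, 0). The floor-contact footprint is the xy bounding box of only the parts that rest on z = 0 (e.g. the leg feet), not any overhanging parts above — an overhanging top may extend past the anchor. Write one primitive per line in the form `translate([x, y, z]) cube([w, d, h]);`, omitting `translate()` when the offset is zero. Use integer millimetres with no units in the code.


translate([402, 300, 0]) cube([3299, 82, 19]);
translate([402, 334, 19]) cube([3299, 14, 135]);
translate([402, 300, 154]) cube([3299, 82, 19]);


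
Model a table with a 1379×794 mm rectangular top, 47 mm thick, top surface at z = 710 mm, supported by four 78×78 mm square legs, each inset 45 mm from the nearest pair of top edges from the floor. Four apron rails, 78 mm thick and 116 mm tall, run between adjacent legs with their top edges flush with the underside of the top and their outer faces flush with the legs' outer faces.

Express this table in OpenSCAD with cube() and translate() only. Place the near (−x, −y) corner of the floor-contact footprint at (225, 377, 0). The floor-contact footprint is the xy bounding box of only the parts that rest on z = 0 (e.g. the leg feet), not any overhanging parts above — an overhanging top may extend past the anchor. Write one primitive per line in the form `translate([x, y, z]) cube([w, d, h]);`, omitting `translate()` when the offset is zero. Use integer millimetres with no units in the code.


translate([180, 332, 663]) cube([1379, 794, 47]);
translate([225, 377, 0]) cube([78, 78, 663]);
translate([1436, 377, 0]) cube([78, 78, 663]);
translate([225, 1003, 0]) cube([78, 78, 663]);
translate([1436, 1003, 0]) cube([78, 78, 663]);
translate([303, 377, 547]) cube([1133, 78, 116]);
translate([303, 1003, 547]) cube([1133, 78, 116]);
translate([225, 455, 547]) cube([78, 548, 116]);
translate([1436, 455, 547]) cube([78, 548, 116]);


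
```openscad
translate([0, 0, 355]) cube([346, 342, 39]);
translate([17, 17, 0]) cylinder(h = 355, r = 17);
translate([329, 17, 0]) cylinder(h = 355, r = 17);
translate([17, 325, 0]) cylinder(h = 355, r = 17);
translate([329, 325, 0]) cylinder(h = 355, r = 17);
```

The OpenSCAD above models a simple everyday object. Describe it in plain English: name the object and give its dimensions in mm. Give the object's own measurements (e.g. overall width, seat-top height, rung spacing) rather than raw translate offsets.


A simple wooden stool: a rectangular seat 346 mm (x) by 342 mm (y), 39 mm thick, top face at z = 394 mm, on four round legs, each 34 mm in diameter. The legs rest on z = 0, each leg's axis is inset half a diameter from the nearest pair of seat edges (so the leg's bounding box is flush with the corner).


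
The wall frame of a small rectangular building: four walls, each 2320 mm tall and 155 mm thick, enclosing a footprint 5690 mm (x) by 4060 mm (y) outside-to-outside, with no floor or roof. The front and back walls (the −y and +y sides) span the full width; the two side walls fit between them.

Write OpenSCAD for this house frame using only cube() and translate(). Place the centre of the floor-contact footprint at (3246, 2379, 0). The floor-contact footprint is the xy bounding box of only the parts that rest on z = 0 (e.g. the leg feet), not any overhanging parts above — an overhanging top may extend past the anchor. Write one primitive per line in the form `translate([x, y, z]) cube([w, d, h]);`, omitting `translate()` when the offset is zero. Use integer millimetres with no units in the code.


translate([401, 349, 0]) cube([5690, 155, 2320]);
translate([401, 4254, 0]) cube([5690, 155, 2320]);
translate([401, 504, 0]) cube([155, 3750, 2320]);
translate([5936, 504, 0]) cube([155, 3750, 2320]);


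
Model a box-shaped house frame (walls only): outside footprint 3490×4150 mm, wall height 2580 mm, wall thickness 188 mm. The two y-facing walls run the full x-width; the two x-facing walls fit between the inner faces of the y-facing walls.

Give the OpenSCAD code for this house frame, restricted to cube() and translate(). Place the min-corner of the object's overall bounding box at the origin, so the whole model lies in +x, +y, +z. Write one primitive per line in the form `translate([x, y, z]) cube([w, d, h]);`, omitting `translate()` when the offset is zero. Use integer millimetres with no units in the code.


cube([3490, 188, 2580]);
translate([0, 3962, 0]) cube([3490, 188, 2580]);
translate([0, 188, 0]) cube([188, 3774, 2580]);
translate([3302, 188, 0]) cube([188, 3774, 2580]);


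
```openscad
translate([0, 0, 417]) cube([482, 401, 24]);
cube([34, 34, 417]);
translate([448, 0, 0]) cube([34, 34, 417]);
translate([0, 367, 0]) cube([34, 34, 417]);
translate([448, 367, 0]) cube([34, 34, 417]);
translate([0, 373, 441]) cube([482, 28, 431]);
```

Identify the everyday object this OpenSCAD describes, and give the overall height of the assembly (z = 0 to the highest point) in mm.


A chair. The overall height is 872 mm.

A slab on four corner posts with a tall panel at the back — a chair. The seat slab sits at z = 417 with thickness 24, and the 431 mm backrest starts at the seat top, so the overall height is 417 + 24 + 431 = 872 mm.


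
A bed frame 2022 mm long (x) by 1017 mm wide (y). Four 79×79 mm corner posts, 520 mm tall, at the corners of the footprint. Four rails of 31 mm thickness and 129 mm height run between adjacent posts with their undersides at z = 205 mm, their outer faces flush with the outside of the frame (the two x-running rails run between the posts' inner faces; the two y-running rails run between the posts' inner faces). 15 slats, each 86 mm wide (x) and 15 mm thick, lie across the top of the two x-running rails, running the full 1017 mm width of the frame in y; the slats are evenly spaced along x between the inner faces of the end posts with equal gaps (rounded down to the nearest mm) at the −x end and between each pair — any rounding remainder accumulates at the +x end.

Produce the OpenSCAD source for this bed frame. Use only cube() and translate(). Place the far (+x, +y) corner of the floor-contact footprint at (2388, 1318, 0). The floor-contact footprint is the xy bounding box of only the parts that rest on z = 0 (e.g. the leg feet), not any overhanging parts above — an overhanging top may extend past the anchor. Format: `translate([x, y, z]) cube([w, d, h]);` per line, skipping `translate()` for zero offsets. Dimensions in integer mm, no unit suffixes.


translate([366, 301, 0]) cube([79, 79, 520]);
translate([366, 1239, 0]) cube([79, 79, 520]);
translate([2309, 301, 0]) cube([79, 79, 520]);
translate([2309, 1239, 0]) cube([79, 79, 520]);
translate([445, 301, 205]) cube([1864, 31, 129]);
translate([445, 1287, 205]) cube([1864, 31, 129]);
translate([366, 380, 205]) cube([31, 859, 129]);
translate([2357, 380, 205]) cube([31, 859, 129]);
translate([480, 301, 334]) cube([86, 1017, 15]);
translate([601, 301, 334]) cube([86, 1017, 15]);
translate([722, 301, 334]) cube([86, 1017, 15]);
translate([843, 301, 334]) cube([86, 1017, 15]);
translate([964, 301, 334]) cube([86, 1017, 15]);
translate([1085, 301, 334]) cube([86, 1017, 15]);
translate([1206, 301, 334]) cube([86, 1017, 15]);
translate([1327, 301, 334]) cube([86, 1017, 15]);
translate([1448, 301, 334]) cube([86, 1017, 15]);
translate([1569, 301, 334]) cube([86, 1017, 15]);
translate([1690, 301, 334]) cube([86, 1017, 15]);
translate([1811, 301, 334]) cube([86, 1017, 15]);
translate([1932, 301, 334]) cube([86, 1017, 15]);
translate([2053, 301, 334]) cube([86, 1017, 15]);
translate([2174, 301, 334]) cube([86, 1017, 15]);


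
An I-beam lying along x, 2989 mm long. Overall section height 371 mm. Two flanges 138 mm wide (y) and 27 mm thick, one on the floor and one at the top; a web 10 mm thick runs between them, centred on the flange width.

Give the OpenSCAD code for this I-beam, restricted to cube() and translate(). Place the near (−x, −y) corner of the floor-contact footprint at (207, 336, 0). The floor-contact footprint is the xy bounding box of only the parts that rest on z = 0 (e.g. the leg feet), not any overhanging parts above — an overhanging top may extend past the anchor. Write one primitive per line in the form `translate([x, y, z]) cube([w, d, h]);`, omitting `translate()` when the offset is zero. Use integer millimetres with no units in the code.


translate([207, 336, 0]) cube([2989, 138, 27]);
translate([207, 400, 27]) cube([2989, 10, 317]);
translate([207, 336, 344]) cube([2989, 138, 27]);


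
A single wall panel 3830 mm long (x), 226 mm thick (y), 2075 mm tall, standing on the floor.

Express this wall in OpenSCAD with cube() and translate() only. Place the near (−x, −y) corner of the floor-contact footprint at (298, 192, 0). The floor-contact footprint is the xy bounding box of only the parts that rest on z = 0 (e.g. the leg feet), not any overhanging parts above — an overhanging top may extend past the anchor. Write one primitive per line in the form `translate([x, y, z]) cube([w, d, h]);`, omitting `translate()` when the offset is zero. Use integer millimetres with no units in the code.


translate([298, 192, 0]) cube([3830, 226, 2075]);


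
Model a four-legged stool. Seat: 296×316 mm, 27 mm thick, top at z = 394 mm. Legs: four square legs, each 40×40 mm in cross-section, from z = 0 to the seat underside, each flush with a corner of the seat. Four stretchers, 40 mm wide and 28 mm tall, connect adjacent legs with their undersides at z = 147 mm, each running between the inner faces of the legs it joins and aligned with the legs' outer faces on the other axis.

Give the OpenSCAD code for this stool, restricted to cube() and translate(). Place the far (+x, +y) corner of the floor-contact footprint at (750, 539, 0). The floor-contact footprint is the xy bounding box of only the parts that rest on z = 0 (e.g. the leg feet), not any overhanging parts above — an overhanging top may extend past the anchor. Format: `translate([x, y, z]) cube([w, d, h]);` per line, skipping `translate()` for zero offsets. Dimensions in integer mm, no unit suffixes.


// leg_h = 394 - 27 = 367
// stretcher span = 296 - 2*40 = 216
translate([454, 223, 367]) cube([296, 316, 27]);
translate([454, 223, 0]) cube([40, 40, 367]);
translate([710, 223, 0]) cube([40, 40, 367]);
translate([454, 499, 0]) cube([40, 40, 367]);
translate([710, 499, 0]) cube([40, 40, 367]);
translate([494, 223, 147]) cube([216, 40, 28]);
translate([494, 499, 147]) cube([216, 40, 28]);
translate([454, 263, 147]) cube([40, 236, 28]);
translate([710, 263, 147]) cube([40, 236, 28]);


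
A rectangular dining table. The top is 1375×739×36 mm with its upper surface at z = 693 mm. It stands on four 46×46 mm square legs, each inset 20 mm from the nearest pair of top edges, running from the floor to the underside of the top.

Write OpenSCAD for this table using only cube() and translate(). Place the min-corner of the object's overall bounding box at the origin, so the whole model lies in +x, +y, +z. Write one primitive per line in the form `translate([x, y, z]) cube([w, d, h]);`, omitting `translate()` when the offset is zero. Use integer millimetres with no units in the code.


translate([0, 0, 657]) cube([1375, 739, 36]);
translate([20, 20, 0]) cube([46, 46, 657]);
translate([1309, 20, 0]) cube([46, 46, 657]);
translate([20, 673, 0]) cube([46, 46, 657]);
translate([1309, 673, 0]) cube([46, 46, 657]);


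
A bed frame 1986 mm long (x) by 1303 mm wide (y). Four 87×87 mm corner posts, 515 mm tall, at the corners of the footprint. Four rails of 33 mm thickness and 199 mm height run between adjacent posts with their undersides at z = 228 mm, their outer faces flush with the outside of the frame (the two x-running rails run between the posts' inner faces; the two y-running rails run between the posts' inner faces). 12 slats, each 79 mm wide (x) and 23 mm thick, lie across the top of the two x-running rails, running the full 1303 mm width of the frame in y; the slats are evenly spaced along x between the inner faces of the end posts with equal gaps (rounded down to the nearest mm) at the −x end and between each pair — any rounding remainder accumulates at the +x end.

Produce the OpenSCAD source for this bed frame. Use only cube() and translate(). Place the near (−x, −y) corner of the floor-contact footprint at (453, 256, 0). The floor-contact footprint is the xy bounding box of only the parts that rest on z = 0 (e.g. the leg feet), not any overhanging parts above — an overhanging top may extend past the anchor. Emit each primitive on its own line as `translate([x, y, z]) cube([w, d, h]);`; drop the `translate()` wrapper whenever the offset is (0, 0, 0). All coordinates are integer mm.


translate([453, 256, 0]) cube([87, 87, 515]);
translate([453, 1472, 0]) cube([87, 87, 515]);
translate([2352, 256, 0]) cube([87, 87, 515]);
translate([2352, 1472, 0]) cube([87, 87, 515]);
translate([540, 256, 228]) cube([1812, 33, 199]);
translate([540, 1526, 228]) cube([1812, 33, 199]);
translate([453, 343, 228]) cube([33, 1129, 199]);
translate([2406, 343, 228]) cube([33, 1129, 199]);
translate([606, 256, 427]) cube([79, 1303, 23]);
translate([751, 256, 427]) cube([79, 1303, 23]);
translate([896, 256, 427]) cube([79, 1303, 23]);
translate([1041, 256, 427]) cube([79, 1303, 23]);
translate([1186, 256, 427]) cube([79, 1303, 23]);
translate([1331, 256, 427]) cube([79, 1303, 23]);
translate([1476, 256, 427]) cube([79, 1303, 23]);
translate([1621, 256, 427]) cube([79, 1303, 23]);
translate([1766, 256, 427]) cube([79, 1303, 23]);
translate([1911, 256, 427]) cube([79, 1303, 23]);
translate([2056, 256, 427]) cube([79, 1303, 23]);
translate([2201, 256, 427]) cube([79, 1303, 23]);


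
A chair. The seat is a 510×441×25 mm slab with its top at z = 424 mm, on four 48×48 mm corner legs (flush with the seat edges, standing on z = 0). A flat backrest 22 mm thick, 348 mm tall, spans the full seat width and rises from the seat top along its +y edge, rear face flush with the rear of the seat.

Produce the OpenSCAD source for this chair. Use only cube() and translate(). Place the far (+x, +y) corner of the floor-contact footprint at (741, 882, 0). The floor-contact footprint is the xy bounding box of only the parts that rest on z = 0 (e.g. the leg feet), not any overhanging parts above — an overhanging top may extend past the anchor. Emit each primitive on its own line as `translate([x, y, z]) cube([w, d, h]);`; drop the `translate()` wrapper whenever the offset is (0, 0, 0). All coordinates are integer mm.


translate([231, 441, 399]) cube([510, 441, 25]);
translate([231, 441, 0]) cube([48, 48, 399]);
translate([693, 441, 0]) cube([48, 48, 399]);
translate([231, 834, 0]) cube([48, 48, 399]);
translate([693, 834, 0]) cube([48, 48, 399]);
translate([231, 860, 424]) cube([510, 22, 348]);


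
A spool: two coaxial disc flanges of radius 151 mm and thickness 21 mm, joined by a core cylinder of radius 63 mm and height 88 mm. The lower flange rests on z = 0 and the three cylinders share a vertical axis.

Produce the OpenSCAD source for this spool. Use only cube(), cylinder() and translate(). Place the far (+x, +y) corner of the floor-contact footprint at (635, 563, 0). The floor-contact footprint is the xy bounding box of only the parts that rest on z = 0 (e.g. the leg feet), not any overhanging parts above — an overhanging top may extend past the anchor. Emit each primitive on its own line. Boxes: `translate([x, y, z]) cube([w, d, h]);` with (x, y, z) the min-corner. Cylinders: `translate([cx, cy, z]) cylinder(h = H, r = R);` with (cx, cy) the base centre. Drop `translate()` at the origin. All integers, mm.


translate([484, 412, 0]) cylinder(h = 21, r = 151);
translate([484, 412, 21]) cylinder(h = 88, r = 63);
translate([484, 412, 109]) cylinder(h = 21, r = 151);


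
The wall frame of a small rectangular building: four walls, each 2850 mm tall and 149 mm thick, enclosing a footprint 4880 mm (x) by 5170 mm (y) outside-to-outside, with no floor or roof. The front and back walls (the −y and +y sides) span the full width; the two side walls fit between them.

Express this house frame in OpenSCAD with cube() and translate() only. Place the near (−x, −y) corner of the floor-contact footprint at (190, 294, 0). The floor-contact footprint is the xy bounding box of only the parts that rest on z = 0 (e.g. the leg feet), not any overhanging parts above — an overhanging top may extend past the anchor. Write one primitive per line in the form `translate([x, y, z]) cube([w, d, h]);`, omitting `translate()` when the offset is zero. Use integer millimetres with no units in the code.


translate([190, 294, 0]) cube([4880, 149, 2850]);
translate([190, 5315, 0]) cube([4880, 149, 2850]);
translate([190, 443, 0]) cube([149, 4872, 2850]);
translate([4921, 443, 0]) cube([149, 4872, 2850]);


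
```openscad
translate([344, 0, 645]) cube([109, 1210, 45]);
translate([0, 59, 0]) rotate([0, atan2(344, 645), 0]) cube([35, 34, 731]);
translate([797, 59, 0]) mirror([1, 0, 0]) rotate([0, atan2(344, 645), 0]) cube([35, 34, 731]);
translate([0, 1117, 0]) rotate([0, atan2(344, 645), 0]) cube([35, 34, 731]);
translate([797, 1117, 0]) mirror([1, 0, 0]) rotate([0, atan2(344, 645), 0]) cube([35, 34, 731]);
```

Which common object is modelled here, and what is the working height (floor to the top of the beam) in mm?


A sawhorse. The overall height is 690 mm.

A beam across two mirrored pairs of raked legs — a sawhorse. The beam's underside is at z = 645 (matching the legs' vertical rise in atan2(344, 645)) and the beam is 45 mm tall, so its top is at 645 + 45 = 690 mm. The raked legs top out at the beam's underside, so that is the highest point.


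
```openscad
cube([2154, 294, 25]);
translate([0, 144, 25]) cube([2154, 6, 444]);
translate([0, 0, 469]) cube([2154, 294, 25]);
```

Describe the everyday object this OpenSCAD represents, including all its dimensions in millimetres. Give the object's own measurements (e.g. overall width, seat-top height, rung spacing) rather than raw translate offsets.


An I-beam lying along x, 2154 mm long. Overall section height 494 mm. Two flanges 294 mm wide (y) and 25 mm thick, one on the floor and one at the top; a web 6 mm thick runs between them, centred on the flange width.


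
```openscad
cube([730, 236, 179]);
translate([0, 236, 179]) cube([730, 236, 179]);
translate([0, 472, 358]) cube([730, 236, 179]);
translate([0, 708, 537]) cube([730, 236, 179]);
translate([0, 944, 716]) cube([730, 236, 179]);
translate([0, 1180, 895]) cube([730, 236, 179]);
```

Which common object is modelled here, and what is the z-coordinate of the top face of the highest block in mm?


A staircase. The total rise is 1074 mm.

6 identical blocks, each offset up and back from the previous — a staircase. Each step is 179 mm tall and there are 6 of them, so the total rise is 6 × 179 = 1074 mm.


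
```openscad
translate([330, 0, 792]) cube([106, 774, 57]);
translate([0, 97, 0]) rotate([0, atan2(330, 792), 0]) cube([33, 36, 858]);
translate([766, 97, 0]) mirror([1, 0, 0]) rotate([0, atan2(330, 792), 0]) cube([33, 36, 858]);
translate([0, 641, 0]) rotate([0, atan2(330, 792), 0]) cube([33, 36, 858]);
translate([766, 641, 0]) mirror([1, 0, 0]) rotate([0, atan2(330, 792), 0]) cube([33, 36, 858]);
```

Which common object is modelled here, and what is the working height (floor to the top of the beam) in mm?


A sawhorse. The overall height is 849 mm.

A beam across two mirrored pairs of raked legs — a sawhorse. The beam's underside is at z = 792 (matching the legs' vertical rise in atan2(330, 792)) and the beam is 57 mm tall, so its top is at 792 + 57 = 849 mm. The raked legs top out at the beam's underside, so that is the highest point.


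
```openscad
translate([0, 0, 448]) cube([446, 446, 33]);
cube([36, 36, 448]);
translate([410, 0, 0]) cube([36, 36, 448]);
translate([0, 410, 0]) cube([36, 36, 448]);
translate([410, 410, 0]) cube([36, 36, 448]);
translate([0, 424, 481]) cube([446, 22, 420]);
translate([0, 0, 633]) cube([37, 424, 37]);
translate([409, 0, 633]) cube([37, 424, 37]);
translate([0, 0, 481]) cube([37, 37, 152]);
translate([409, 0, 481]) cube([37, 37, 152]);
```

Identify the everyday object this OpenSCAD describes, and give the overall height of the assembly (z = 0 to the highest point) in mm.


A chair. The overall height is 901 mm.

A slab on four corner posts with a tall panel at the back — a chair. The seat slab sits at z = 448 with thickness 33, and the 420 mm backrest starts at the seat top, so the overall height is 448 + 33 + 420 = 901 mm.


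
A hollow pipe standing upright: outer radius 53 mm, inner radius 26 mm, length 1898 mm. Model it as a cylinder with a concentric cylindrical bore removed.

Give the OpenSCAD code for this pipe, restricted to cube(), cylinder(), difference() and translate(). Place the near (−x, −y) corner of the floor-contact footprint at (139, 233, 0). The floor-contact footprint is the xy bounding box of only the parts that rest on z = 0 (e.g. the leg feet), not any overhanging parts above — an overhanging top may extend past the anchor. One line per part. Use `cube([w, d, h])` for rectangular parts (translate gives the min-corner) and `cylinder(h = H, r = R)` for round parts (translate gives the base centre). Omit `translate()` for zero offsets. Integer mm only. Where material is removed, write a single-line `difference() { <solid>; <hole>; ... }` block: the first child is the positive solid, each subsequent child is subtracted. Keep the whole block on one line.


difference() { translate([192, 286, 0]) cylinder(h = 1898, r = 53); translate([192, 286, 0]) cylinder(h = 1898, r = 26); }
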